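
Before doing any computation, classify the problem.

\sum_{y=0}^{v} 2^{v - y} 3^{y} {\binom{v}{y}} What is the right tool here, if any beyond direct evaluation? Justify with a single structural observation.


Technique: the binomial theorem — the summand is term y of a binomial expansion in 3 and 2; the whole sum is a single power.


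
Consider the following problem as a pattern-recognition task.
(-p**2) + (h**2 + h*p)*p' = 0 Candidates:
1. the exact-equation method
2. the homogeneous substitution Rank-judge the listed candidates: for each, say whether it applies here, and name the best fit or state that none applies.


Diagnosis: the homogeneous substitution — the slope's numerator and denominator share total degree; set v = p/h and the equation drops to separable form. With the right rearrangement (exchanging the roles of the variables where needed), this also fits a Bernoulli template; the homogeneous substitution reads the structure directly.
- the exact-equation method: exactness fails on the nose — the mixed partials do not match.
- the homogeneous substitution: applicable, and directly so.


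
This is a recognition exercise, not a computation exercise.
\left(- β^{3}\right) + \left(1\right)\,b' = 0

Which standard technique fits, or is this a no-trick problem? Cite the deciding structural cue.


Best approach: no special technique — the slope is a pure function of β; integrate both sides and be done.


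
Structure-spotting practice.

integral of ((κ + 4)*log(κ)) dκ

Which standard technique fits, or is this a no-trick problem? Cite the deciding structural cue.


Best approach: integration by parts — the presence of log(κ) against a polynomial factor is the standard differentiate-the-log setup.


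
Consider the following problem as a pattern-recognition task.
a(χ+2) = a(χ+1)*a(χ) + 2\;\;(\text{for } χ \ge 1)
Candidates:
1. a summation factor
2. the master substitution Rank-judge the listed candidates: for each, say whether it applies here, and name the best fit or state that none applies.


Diagnosis: no special technique — no ansatz, no master substitution, no summation factor survives the nonlinearity here.
- a summation factor: the recursion is nonlinear — outside the first-order linear family a summation factor addresses.
- the master substitution: this is shift-type recursion, outside the divide-and-conquer template.


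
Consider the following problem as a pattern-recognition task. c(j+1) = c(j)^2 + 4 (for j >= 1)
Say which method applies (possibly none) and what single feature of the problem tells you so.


Diagnosis: no special technique — a nonlinear dependence on earlier terms breaks linearity, and with it every superposition-based closed form.


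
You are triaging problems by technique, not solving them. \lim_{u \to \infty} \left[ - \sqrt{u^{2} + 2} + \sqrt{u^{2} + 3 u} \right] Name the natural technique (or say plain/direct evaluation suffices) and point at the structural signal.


Technique: conjugate multiplication — divergence minus divergence hides a finite answer — expose it by pairing \sqrt{u^{2} + 3 u} - \sqrt{u^{2} + 2} with its conjugate.


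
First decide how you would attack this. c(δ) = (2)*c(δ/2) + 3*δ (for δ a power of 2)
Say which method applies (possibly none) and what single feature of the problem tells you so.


Method: the master substitution — the argument δ/2 divides the index by 2; the standard δ = 2^m substitution converts it to a constant-shift recurrence.


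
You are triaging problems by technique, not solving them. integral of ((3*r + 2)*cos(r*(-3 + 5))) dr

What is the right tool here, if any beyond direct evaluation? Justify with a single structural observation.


Diagnosis: integration by parts — the integrand splits as 3*r + 2 times cos(r*(-3 + 5)) — repeatedly differentiating the polynomial part kills it, which is the parts ladder.


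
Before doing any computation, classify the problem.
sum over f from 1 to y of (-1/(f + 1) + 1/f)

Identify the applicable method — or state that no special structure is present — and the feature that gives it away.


Verdict: telescoping — a difference of consecutive values of one function (1/f at one index and the next) — telescoping by construction.


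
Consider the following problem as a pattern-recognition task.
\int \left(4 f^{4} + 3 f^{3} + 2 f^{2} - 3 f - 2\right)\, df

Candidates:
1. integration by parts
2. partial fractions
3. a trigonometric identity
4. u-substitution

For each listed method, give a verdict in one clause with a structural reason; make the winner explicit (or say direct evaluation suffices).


Technique: no special technique — a term-by-term power-rule job in f; no substitution or rearrangement earns its keep here.
- integration by parts: parts would only shuffle a directly integrable integrand.
- partial fractions: there is no rational-function structure to decompose.
- a trigonometric identity — no sine or cosine appears, so there is nothing for a trigonometric identity to act on.
- u-substitution — any workable substitution here is cosmetic — the integrand is already in directly integrable form.


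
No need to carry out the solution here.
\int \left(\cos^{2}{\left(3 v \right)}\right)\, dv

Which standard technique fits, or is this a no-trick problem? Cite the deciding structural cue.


Method: a trigonometric identity — the exponent on \cos^{2}{\left(3 v \right)} is even — the power-reduction identity is the standard preprocessing step.


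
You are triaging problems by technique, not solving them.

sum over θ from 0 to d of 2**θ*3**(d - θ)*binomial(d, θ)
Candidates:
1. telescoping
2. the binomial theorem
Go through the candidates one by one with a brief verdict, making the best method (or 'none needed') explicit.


Best approach: the binomial theorem — the binomial coefficients weight matched powers of 2 and 3, which is exactly the expansion of a binomial power.
- telescoping: computed from the summand as displayed, the partial sums build up without the pairwise collapse telescoping exploits.
- the binomial theorem: a fit — the right tool for this form.


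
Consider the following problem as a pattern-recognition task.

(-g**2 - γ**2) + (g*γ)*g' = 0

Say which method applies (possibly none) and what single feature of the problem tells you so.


Technique: the homogeneous substitution — scaling γ and g together leaves the slope fixed — it depends only on g/γ, so substitute the ratio. This doubles as a Bernoulli equation in the unknown as written; the homogeneous route needs no setup at all.


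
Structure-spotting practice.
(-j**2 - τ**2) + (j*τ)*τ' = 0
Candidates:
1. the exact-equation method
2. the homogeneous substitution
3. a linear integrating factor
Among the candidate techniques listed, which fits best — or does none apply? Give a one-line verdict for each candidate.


Best approach: the homogeneous substitution — scaling j and τ together leaves the slope fixed — it depends only on τ/j, so substitute the ratio. A Bernoulli substitution is a fair alternative on this equation directly; the homogeneous reading takes it as given.
- the exact-equation method — exactness fails on the nose — the mixed partials do not match.
- the homogeneous substitution: applicable, and directly so.
- a linear integrating factor: the unknown enters nonlinearly (through a power, a denominator, or a transcendental function), which the linear integrating-factor recipe cannot absorb as-is — any repair would come from a preliminary substitution, not the factor.


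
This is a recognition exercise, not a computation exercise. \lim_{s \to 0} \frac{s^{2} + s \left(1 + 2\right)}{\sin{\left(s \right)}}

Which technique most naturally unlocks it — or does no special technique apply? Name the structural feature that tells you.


Best approach: l'Hôpital's rule (0/0) — plug in 0: top and bottom both hit zero, so differentiate each and retry. A local series expansion at the point resolves it as well; the rule is the packaged version of that step.


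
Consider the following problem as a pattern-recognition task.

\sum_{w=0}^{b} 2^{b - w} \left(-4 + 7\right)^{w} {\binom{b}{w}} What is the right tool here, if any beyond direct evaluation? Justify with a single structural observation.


Verdict: the binomial theorem — {\binom{b}{w}} weighting matched powers of (-4 + 7) and 2 is the expanded form of ((-4 + 7) + 2)^b — fold it back up.


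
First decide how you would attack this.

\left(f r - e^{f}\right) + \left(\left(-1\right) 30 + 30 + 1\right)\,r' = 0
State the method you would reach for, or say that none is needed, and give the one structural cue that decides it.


Technique: a linear integrating factor — the equation is linear in r with coefficient f; multiplying by the integrating factor exp(∫f) makes the left side a perfect derivative.


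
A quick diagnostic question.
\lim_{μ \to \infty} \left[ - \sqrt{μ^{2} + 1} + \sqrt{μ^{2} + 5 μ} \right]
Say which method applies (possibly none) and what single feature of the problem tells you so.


Method: conjugate multiplication — the ∞ − ∞ radical form is the exact trigger for the conjugate maneuver.


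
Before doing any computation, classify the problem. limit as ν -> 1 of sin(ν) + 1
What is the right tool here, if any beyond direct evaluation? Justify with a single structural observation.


Method: no special technique — the function is continuous at 1; evaluation is itself the limit, no machinery required.


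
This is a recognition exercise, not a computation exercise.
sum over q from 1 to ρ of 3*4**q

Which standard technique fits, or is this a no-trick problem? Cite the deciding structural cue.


Best approach: the geometric series formula — term-over-term division gives 4 every time — index-free ratio, geometric sum formula applies.


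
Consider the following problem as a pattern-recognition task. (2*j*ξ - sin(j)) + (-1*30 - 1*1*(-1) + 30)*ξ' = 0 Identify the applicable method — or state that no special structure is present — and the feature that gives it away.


Verdict: a linear integrating factor — first power of ξ, nonzero forcing: the integrating-factor recipe applies verbatim with p = 2*j.


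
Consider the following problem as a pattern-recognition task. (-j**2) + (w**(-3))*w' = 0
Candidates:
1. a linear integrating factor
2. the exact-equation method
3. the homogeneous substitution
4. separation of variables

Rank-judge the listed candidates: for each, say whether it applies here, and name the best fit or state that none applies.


Best approach: separation of variables — all dependence on the two variables factors apart, the defining separable shape.
- a linear integrating factor — the unknown enters nonlinearly (through a power, a denominator, or a transcendental function), which the linear integrating-factor recipe cannot absorb as-is — any repair would come from a preliminary substitution, not the factor.
- the exact-equation method: the cross-partial test holds only vacuously — each coefficient lives in its own variable, so the exactness machinery reads no structure the split form does not already show.
- the homogeneous substitution — solved for the derivative, the right side changes under joint scaling of the two variables.
- separation of variables — applies; the problem has the shape this method handles.


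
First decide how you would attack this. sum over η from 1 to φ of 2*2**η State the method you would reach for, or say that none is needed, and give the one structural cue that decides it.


Best approach: the geometric series formula — each summand is the previous one scaled by 2; that constant multiplier is itself the geometric structure.


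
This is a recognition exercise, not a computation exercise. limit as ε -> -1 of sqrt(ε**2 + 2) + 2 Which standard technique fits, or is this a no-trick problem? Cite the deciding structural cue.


Best approach: no special technique — the expression is continuous at the evaluation point — substitute directly; no indeterminate form appears.


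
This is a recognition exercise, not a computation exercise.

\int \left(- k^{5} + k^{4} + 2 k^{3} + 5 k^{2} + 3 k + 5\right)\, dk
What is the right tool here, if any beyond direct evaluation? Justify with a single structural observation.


Best approach: no special technique — nothing composite, nothing rational, nothing trigonometric — each constant-multiple power of k integrates by the power rule alone.


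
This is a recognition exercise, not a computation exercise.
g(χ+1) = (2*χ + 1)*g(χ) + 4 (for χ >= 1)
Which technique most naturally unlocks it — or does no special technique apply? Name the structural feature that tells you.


Verdict: a summation factor — an index-dependent multiplier 2*χ + 1 rules out characteristic roots; a summation factor converts it to a pure difference.


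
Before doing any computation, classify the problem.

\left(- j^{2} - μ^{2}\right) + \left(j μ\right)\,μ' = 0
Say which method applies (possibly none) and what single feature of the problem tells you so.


Diagnosis: the homogeneous substitution — scaling j and μ together leaves the slope fixed — it depends only on μ/j, so substitute the ratio. This doubles as a Bernoulli equation in the unknown as written; the homogeneous route needs no setup at all.


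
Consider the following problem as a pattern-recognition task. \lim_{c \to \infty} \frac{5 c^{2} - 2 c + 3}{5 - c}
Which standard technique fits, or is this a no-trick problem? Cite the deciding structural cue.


Technique: dominant-term comparison — divide by the highest power of c present: lower-order terms vanish and the dominant ratio remains. l'Hôpital's at-infinity variant applies to the expression viewed as a single quotient; the leading-term comparison is the direct route.


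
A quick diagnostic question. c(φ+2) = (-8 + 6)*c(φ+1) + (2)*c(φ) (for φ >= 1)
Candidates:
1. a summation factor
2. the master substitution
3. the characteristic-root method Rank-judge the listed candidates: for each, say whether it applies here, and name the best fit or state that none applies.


Method: the characteristic-root method — no index-dependence in the weights and nothing inhomogeneous: classic characteristic-equation setup.
- a summation factor — the recurrence reaches back more than one step, outside the first-order family a summation factor normalizes.
- the master substitution: with no divided-index recursive call, reindexing by powers of a base buys nothing.
- the characteristic-root method — a fit — the right tool for this form.


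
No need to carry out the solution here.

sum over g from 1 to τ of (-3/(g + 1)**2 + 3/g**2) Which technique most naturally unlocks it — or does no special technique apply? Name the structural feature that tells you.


Method: telescoping — the summand is 3/g**2 minus the same expression shifted by one, so consecutive terms cancel in pairs.


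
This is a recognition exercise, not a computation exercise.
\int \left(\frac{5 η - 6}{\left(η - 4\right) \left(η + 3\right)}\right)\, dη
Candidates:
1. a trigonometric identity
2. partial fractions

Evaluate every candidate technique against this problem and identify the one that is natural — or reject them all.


Method: partial fractions — the bottom factors while the top stays lower-degree — split into simple fractions and integrate piece by piece.
- a trigonometric identity — there is no trigonometric structure at all — the integrand carries no sine or cosine to rewrite.
- partial fractions — applicable, and directly so.


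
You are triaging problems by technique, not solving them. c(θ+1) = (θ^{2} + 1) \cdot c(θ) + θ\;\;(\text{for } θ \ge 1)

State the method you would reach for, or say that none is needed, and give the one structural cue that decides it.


Technique: a summation factor — rescale the sequence by the product of the weights θ^{2} + 1 so far — the recurrence collapses to a plain running sum.


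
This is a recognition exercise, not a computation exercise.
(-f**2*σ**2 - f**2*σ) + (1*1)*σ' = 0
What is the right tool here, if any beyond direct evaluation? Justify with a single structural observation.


Best approach: separation of variables — separating collects all σ-dependence with the derivative and leaves all f-dependence opposite: variables separate. This doubles as a Bernoulli equation in the unknown as written; dividing and integrating works on it directly.


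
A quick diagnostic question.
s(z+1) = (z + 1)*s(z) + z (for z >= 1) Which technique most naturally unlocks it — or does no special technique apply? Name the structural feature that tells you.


Technique: a summation factor — normalize by the running product of z + 1: the left side becomes a difference, and differences sum.


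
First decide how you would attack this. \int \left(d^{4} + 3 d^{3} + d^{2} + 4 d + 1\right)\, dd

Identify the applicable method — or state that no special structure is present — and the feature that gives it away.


Best approach: no special technique — nothing composite, nothing rational, nothing trigonometric — each constant-multiple power of d integrates by the power rule alone.


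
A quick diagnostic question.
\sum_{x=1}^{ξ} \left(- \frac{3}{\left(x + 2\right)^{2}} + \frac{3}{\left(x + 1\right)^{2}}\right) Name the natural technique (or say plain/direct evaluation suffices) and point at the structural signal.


Best approach: telescoping — the piece each term subtracts is \frac{3}{\left(x + 1\right)^{2}} advanced by one index, and it reappears with a plus sign leading the following term — the sum collapses to its boundary terms.


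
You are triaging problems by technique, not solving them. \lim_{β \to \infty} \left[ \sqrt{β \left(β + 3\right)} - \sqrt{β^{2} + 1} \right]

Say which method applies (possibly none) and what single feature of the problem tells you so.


Diagnosis: conjugate multiplication — neither \sqrt{β \left(β + 3\right)} nor \sqrt{β^{2} + 1} converges alone, so rewrite their difference as a conjugate-rationalized quotient first.


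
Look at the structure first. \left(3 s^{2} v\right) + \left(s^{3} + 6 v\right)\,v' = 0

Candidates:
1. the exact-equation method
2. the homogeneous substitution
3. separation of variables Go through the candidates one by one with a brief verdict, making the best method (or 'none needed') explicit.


Method: the exact-equation method — equality of cross partials is the green light — assemble the potential function term by term.
- the exact-equation method — applicable, and directly so.
- the homogeneous substitution: the slope is not a function of the ratio of the variables alone.
- separation of variables — no algebra isolates the independent variable on one side and the unknown on the other.


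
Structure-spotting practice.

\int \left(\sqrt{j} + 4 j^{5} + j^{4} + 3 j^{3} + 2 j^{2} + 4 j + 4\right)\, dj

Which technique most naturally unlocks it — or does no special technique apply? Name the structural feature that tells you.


Technique: no special technique — scan for structure and find none: constant multiples of powers of j, integrate directly.


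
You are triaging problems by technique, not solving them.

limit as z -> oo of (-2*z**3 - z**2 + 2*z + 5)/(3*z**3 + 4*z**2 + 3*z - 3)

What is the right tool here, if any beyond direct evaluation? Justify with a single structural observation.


Verdict: dominant-term comparison — as z grows, only the highest-degree terms matter — compare leading terms and read the limit off. l'Hôpital's at-infinity variant applies to the expression viewed as a single quotient; the leading-term comparison is the direct route.


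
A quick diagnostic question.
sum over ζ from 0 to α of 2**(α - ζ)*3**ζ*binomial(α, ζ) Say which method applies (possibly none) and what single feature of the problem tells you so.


Best approach: the binomial theorem — terms weighting binomial(α, ζ) against matched powers of 3 and 2 reassemble into (3 + 2)^α by the binomial theorem.


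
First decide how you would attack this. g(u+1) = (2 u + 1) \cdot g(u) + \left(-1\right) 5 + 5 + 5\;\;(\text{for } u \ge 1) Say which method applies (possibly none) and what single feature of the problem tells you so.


Technique: a summation factor — first-order linear but the coefficient 2 u + 1 moves with the index — divide by the cumulative product and telescope.


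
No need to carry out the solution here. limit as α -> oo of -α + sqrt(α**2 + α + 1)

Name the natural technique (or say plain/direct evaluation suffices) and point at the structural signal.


Technique: conjugate multiplication — turning the difference into a conjugate-rationalized ratio makes the limit readable.


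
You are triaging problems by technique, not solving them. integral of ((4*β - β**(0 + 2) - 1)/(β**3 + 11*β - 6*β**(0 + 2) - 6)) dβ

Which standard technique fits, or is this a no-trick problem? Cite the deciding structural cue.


Verdict: partial fractions — a proper rational integrand whose denominator splits into simpler factors — decompose into partial fractions first.


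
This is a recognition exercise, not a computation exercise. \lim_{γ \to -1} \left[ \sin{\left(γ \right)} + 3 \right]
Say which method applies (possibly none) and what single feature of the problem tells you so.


Technique: no special technique — no zero denominators, no indeterminate clash at -1 — substitute and read off the value.


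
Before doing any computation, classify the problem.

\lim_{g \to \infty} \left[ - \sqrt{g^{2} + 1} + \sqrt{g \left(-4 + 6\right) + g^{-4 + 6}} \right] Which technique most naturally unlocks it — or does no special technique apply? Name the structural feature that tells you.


Verdict: conjugate multiplication — this difference gives up after one conjugate multiplication — the radical structure cancels against its conjugate.


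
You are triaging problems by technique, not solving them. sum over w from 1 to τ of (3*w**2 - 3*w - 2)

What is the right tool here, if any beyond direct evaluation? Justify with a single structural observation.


Best approach: no special technique — constant-multiple powers of w with no cancellation partners and no common ratio — use the standard power-sum formulas.


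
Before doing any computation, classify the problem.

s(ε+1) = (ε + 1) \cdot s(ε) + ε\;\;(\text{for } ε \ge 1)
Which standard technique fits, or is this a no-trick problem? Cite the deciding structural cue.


Diagnosis: a summation factor — first-order linear but the coefficient ε + 1 moves with the index — divide by the cumulative product and telescope.


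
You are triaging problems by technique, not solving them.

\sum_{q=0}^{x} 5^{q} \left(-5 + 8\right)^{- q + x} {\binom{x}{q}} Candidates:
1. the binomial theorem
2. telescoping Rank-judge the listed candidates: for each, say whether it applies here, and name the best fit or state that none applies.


Diagnosis: the binomial theorem — binomial coefficients against complementary powers of 5 and (-5 + 8): recognize the binomial expansion and resum.
- the binomial theorem: yes — fits the structure here.
- telescoping — writing out consecutive terms as given produces no pairwise cancellation.


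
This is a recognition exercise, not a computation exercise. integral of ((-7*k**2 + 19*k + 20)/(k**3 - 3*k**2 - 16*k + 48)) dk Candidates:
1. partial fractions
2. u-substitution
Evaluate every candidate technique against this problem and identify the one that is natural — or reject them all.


Diagnosis: partial fractions — the bottom, k**3 - 3*k**2 - 16*k + 48, comes apart into simple factors, and a proper rational function over split factors decomposes.
- partial fractions: yes, a natural case for it.
- u-substitution — no subexpression of the integrand pairs with its own derivative as a factor — individual terms may offer their own substitutions, but any change of variable covering the whole integral would have to be constructed from outside the expression.


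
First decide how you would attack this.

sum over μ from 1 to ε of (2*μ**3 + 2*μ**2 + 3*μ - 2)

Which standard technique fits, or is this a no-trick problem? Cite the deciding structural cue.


Best approach: no special technique — this is bookkeeping, not technique: standard formulas for sums of constant-multiple powers of μ apply termwise.


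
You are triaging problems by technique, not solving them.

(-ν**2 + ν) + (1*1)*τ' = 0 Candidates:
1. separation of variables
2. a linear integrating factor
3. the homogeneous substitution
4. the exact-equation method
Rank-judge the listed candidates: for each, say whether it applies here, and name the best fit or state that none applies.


Verdict: no special technique — with τ absent the equation is not coupled at all: direct integration in ν.
- separation of variables — with no unknown in the slope, separating variables is a formality — the equation integrates directly.
- a linear integrating factor — with the unknown absent the integrating factor is a formality; direct integration is the working structure.
- the homogeneous substitution — the slope does not depend on the ratio of the variables alone.
- the exact-equation method: the unknown never enters the equation — exactness holds emptily, with nothing for the method to add.


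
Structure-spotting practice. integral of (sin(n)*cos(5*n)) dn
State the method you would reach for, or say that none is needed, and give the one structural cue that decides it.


Technique: a trigonometric identity — cross-frequency products like sin(n)*cos(5*n) are the textbook product-to-sum case — the identity converts them to directly integrable sinusoids.


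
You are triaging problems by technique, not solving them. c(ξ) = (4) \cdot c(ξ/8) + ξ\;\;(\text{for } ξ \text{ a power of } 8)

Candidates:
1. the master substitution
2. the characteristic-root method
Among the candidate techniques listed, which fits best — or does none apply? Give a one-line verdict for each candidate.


Technique: the master substitution — the argument shrinks by the factor 8, so measure the index on a logarithmic scale and the recursion becomes a shift.
- the master substitution — yes — fits the structure here.
- the characteristic-root method — a divided-index call is not the fixed-shift linear shape that characteristic roots solve.


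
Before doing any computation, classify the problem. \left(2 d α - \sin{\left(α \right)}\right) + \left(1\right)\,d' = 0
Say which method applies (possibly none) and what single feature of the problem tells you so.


Method: a linear integrating factor — linear in the unknown with genuine forcing: multiply through by the exponential of the integrated coefficient and the left side closes into one derivative.


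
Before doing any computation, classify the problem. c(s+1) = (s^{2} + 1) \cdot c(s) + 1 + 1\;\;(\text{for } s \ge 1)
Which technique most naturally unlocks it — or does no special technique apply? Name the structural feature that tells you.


Best approach: a summation factor — the coefficient s^{2} + 1 drifts with the index, so no fixed root exists; normalizing by the cumulative product telescopes it.


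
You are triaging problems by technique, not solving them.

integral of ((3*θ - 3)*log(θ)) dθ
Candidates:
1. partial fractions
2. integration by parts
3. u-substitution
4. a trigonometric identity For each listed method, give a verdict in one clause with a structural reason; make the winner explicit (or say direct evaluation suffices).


Technique: integration by parts — a polynomial next to log(θ): integrate the polynomial, differentiate the log, and the integral simplifies in one pass.
- partial fractions: the expression is not a ratio of polynomials that decomposes further.
- integration by parts: applies; the problem has the shape this method handles.
- u-substitution: no subexpression of the integrand serves as a whole-integral substitution inner — individual terms may offer their own, but none carries its derivative as a factor of the full integrand; a working change of variable would have to be constructed from outside the expression.
- a trigonometric identity: no sine or cosine appears, so there is nothing for a trigonometric identity to act on.


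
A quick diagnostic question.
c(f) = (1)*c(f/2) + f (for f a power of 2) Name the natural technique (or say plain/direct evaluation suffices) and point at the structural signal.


Verdict: the master substitution — the argument contracts 2-fold per step: reindex f exponentially and solve the linear recurrence in the new index.


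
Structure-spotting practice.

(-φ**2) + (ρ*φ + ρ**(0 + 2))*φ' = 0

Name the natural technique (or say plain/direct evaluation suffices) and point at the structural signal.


Best approach: the homogeneous substitution — the slope is degree-zero homogeneous: the ratio substitution v = φ/ρ collapses it. This can also be massaged into Bernoulli form (the roles of the variables may need exchanging); the homogeneous substitution avoids that setup.


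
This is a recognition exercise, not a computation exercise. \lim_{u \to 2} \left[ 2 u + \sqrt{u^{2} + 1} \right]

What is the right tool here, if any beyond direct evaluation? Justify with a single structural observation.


Technique: no special technique — no denominator vanishes and nothing blows up at 2: direct substitution is the whole computation.


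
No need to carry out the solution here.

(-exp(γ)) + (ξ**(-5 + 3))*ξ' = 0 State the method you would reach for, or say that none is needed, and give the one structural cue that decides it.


Best approach: separation of variables — solved for the derivative, the right side splits multiplicatively into a function of each variable alone — divide and integrate each side. An exactness check succeeds on this form as well — separation and the potential function arrive at the same answer, separation more directly.


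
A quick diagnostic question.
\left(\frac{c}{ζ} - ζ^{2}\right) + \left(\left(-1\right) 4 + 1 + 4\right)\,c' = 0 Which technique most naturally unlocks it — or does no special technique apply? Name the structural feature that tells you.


Method: a linear integrating factor — the unknown enters only to the first power against a nonzero forcing term — the integrating-factor template applies directly.


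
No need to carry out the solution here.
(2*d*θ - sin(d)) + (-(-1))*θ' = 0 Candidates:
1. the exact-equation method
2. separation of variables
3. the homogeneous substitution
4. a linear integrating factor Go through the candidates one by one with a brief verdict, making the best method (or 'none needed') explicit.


Verdict: a linear integrating factor — θ appears only to the first power with coefficient 2*d — the classic integrating-factor setup.
- the exact-equation method — the cross partial derivatives disagree, so no single potential exists.
- separation of variables: no division isolates the independent variable from the unknown.
- the homogeneous substitution: the slope is not a function of the ratio of the variables alone.
- a linear integrating factor: applicable, and directly so.


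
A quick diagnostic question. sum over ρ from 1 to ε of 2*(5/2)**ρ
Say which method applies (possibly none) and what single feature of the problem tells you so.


Verdict: the geometric series formula — check a ratio of consecutive terms: it is 5/2, independent of the index, so the geometric formula closes the sum.


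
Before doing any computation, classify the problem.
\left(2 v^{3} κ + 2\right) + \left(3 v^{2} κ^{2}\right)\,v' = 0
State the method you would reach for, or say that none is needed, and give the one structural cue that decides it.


Verdict: the exact-equation method — the mixed-partials test passes for 2 v^{3} κ + 2 and 3 v^{2} κ^{2}, so a potential function exists as presented.


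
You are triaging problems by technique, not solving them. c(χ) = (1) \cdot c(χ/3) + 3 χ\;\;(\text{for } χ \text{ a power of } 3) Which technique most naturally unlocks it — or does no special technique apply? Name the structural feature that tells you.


Diagnosis: the master substitution — the argument contracts 3-fold per step: reindex χ exponentially and solve the linear recurrence in the new index.


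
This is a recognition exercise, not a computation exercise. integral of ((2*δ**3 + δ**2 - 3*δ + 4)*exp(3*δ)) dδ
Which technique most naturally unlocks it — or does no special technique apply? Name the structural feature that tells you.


Method: integration by parts — the integrand splits as 2*δ**3 + δ**2 - 3*δ + 4 times exp(3*δ) — repeatedly differentiating the polynomial part kills it, which is the parts ladder.


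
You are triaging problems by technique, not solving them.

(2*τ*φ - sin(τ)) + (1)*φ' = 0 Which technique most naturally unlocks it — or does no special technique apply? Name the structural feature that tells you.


Method: a linear integrating factor — the equation is linear in φ with coefficient 2*τ; multiplying by the integrating factor exp(∫2*τ) makes the left side a perfect derivative.


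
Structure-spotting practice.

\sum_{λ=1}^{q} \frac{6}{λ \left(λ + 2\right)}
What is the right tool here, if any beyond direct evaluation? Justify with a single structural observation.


Verdict: telescoping — split \frac{6}{λ \left(λ + 2\right)} by partial fractions and the pieces are one function at shifted arguments — interior terms cancel.


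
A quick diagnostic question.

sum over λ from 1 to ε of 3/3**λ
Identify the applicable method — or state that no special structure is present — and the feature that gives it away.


Best approach: the geometric series formula — consecutive terms stand in a fixed index-free ratio — the geometric sum formula closes it.


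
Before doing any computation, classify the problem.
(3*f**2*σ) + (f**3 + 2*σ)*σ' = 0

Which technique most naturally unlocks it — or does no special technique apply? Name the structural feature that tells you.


Best approach: the exact-equation method — equality of cross partials is the green light — assemble the potential function term by term.


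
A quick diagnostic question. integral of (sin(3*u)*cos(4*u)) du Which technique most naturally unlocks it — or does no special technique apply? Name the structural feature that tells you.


Technique: a trigonometric identity — two sinusoids at different rates multiply in sin(3*u)*cos(4*u); the product-to-sum identity uncouples them.


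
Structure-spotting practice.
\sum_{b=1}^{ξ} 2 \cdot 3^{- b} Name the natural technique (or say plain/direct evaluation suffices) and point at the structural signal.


Verdict: the geometric series formula — consecutive terms stand in a fixed index-free ratio — the geometric sum formula closes it.


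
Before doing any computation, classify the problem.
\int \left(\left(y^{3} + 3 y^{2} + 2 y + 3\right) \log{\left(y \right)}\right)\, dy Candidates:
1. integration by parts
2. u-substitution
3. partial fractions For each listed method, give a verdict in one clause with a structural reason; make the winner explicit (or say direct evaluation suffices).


Diagnosis: integration by parts — choose u = \log{\left(y \right)}: one derivative turns the logarithm algebraic, and the remaining factor y^{3} + 3 y^{2} + 2 y + 3 integrates term by term under the power rule.
- integration by parts: applicable, and directly so.
- u-substitution: no subexpression of the integrand pairs with its own derivative as a factor — individual terms may offer their own substitutions, but any change of variable covering the whole integral would have to be constructed from outside the expression.
- partial fractions — the expression is not a ratio of polynomials that decomposes further.


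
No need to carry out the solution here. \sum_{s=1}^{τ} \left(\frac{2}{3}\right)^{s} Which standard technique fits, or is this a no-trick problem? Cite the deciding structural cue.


Diagnosis: the geometric series formula — term-over-term division gives \frac{2}{3} every time — index-free ratio, geometric sum formula applies.


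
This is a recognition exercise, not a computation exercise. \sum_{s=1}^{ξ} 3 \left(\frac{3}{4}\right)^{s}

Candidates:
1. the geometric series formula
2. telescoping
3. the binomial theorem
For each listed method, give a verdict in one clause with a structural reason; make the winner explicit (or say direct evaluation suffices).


Method: the geometric series formula — term-over-term division gives \frac{3}{4} every time — index-free ratio, geometric sum formula applies.
- the geometric series formula — applies; the problem has the shape this method handles.
- telescoping: the summand is not presented as a shifted difference — a telescoping rewrite may exist, but the displayed structure does not offer one.
- the binomial theorem — there is no pair of bases whose matched powers would reassemble into a single binomial power.


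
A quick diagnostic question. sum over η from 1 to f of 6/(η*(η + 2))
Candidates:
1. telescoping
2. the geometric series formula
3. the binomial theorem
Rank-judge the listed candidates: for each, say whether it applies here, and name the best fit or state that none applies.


Technique: telescoping — the denominator's roots in 6/(η*(η + 2)) sit an integer apart: decomposition produces a self-cancelling chain.
- telescoping: a fit — the right tool for this form.
- the geometric series formula — dividing successive terms gives an index-dependent quantity, not a constant.
- the binomial theorem: the terms lack the binomial-coefficient-weighted complementary-power pattern of an expansion.


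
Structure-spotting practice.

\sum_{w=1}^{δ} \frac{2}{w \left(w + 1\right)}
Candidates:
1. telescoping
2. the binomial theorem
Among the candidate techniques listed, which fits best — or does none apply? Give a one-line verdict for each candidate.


Diagnosis: telescoping — \frac{2}{w \left(w + 1\right)} hides a difference of shifted reciprocals — decompose it and the middle of the sum vanishes.
- telescoping: applies; the problem has the shape this method handles.
- the binomial theorem: no binomial coefficients pair with matched powers.


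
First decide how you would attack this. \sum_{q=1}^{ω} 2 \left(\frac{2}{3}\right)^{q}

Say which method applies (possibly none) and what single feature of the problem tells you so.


Best approach: the geometric series formula — each summand is the previous one scaled by \frac{2}{3}; that constant multiplier is itself the geometric structure.


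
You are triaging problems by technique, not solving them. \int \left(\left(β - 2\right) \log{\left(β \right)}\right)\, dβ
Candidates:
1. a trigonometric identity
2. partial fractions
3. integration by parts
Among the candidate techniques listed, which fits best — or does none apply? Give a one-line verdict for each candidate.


Verdict: integration by parts — a polynomial next to \log{\left(β \right)}: integrate the polynomial, differentiate the log, and the integral simplifies in one pass.
- a trigonometric identity — no sine or cosine appears, so there is nothing for a trigonometric identity to act on.
- partial fractions: the expression is not a ratio of polynomials that decomposes further.
- integration by parts — applies; the problem has the shape this method handles.


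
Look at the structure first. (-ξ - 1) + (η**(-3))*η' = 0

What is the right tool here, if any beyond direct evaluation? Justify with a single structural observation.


Best approach: separation of variables — separating collects all η-dependence with the derivative and leaves all ξ-dependence opposite: variables separate. The cross-partial test also passes here (vacuously, each side single-variable); the potential-function route would work, separation is simply more immediate.
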